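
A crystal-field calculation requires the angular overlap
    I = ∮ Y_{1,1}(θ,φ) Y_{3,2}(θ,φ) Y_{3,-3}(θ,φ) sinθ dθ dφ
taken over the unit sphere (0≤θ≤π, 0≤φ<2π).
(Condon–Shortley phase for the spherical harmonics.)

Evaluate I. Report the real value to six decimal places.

0.000000

L=7 odd ⇒ parity kills the (l;000) factor ⇒ I = 0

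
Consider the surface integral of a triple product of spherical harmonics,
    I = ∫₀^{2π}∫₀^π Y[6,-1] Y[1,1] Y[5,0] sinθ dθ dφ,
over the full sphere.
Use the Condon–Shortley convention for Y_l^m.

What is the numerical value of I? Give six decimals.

Rules hold: Σm=0, L=12 even, 5≤5≤7.
N = 13·3·11 = 429
Δ = 2!·10!·0!/13! = 1/858
Racah Σ t=1..1: t=1:−1/14400 = -1/14400
⇒ 3j(6 1 5; 0 0 0)² = 6/143, sgn +1
Racah Σ t=2..2: t=2:+1/28800 = 1/28800
⇒ 3j(6 1 5; -1 1 0)² = 7/286, sgn -1
4πI² = N·(3j₀)²·(3jₘ)² = 63/143
I = -1·√(0.440559/4π) = -0.18723944

-0.187239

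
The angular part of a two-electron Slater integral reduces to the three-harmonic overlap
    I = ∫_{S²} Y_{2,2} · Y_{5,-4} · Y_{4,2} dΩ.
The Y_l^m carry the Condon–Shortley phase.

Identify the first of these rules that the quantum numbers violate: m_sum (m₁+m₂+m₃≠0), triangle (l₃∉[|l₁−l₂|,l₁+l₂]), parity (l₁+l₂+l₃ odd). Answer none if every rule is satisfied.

Σmᵢ = 0  ✓
l₃∈[|l₁−l₂|,l₁+l₂]=[3,7], have l₃=4  ✓
Σlᵢ = 11 ⇒ odd  ✗

parity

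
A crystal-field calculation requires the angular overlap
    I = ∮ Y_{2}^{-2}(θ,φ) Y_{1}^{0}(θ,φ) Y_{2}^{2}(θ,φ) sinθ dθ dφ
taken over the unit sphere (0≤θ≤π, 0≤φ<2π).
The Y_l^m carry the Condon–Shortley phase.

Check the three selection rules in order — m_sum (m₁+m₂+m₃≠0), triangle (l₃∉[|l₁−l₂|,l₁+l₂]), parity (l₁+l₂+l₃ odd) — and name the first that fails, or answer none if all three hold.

parity

azimuthal sum: -2 + 0 + 2 = 0  ✓
1 ≤ 2 ≤ 3 (triangle on l)  ✓
L = 2 + 1 + 2 = 5 (odd)  ✗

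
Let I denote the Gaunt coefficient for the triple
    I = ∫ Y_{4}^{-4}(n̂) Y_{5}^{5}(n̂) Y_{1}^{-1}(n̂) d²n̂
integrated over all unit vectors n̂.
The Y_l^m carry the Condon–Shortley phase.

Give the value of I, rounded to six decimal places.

-0.329416

m-sum 0 ✓  L=10 even ✓  1≤1≤9 ✓
Π(2lᵢ+1) = 9×11×3 = 297
triangle coeff Δ(4,5,1) = 1/495
Σ_t [4,4]: t=4:+1/576 = 1/576
(3j)²=5/99 [(4 5 1; 0 0 0)], sign=-1
Σ_t [8,8]: t=8:+1/80640 = 1/80640
(3j)²=1/11 [(4 5 1; -4 5 -1)], sign=+1
⇒ 4πI² = 15/11
I = (-1)√(15/11/(4π)) = -0.32941575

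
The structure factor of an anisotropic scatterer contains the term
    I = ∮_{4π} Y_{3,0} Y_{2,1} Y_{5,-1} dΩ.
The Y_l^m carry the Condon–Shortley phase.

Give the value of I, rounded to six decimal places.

m-sum 0 ✓  L=10 even ✓  1≤5≤5 ✓
Π(2lᵢ+1) = 7×5×11 = 385
triangle coeff Δ(3,2,5) = 1/2310
Σ_t [0,0]: t=0:+1/144 = 1/144
(3j)²=10/231 [(3 2 5; 0 0 0)], sign=-1
Σ_t [0,0]: t=0:+1/216 = 1/216
(3j)²=8/231 [(3 2 5; 0 1 -1)], sign=+1
⇒ 4πI² = 400/693
I = (-1)√(400/693/(4π)) = -0.21431790

-0.214318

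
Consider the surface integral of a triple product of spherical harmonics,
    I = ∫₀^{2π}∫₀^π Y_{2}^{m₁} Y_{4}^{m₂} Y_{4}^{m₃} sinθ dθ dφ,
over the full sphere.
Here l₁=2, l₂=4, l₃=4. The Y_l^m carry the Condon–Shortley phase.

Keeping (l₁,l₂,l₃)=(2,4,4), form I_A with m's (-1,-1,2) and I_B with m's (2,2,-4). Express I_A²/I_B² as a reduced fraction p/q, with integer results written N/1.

l's match ⇒ only the (l;m) 3-j factors differ between A and B.
A: triangle coeff Δ(2,4,4) = 1/13860; Σ_t [1,2]: t=1:−1/96 t=2:+1/240 = -1/160; (3j)²=27/1540 [(2 4 4; -1 -1 2)], sign=-1
B: triangle coeff Δ(2,4,4) = 1/13860; Σ_t [0,0]: t=0:+1/2880 = 1/2880; (3j)²=2/165 [(2 4 4; 2 2 -4)], sign=+1
I_A²/I_B² = (27/1540)/(2/165) = 81/56

81/56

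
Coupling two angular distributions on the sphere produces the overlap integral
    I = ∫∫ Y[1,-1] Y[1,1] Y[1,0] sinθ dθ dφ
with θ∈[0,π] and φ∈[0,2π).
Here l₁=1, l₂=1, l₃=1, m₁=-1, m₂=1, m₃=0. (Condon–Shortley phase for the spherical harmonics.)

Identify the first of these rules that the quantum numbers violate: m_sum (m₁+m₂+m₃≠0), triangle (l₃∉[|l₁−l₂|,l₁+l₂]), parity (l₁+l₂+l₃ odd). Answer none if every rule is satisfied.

azimuthal sum: -1 + 1 + 0 = 0  ✓
0 ≤ 1 ≤ 2 (triangle on l)  ✓
L = 1 + 1 + 1 = 3 (odd)  ✗

parity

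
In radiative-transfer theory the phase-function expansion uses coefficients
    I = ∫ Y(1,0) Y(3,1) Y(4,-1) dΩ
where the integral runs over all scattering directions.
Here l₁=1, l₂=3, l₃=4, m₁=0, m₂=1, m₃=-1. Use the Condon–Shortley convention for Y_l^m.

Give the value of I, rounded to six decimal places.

-0.238414

m-sum 0 ✓  L=8 even ✓  2≤4≤4 ✓
Π(2lᵢ+1) = 3×7×9 = 189
triangle coeff Δ(1,3,4) = 1/252
Σ_t [0,0]: t=0:+1/36 = 1/36
(3j)²=4/63 [(1 3 4; 0 0 0)], sign=+1
Σ_t [0,0]: t=0:+1/48 = 1/48
(3j)²=5/84 [(1 3 4; 0 1 -1)], sign=-1
⇒ 4πI² = 5/7
I = (-1)√(5/7/(4π)) = -0.23841361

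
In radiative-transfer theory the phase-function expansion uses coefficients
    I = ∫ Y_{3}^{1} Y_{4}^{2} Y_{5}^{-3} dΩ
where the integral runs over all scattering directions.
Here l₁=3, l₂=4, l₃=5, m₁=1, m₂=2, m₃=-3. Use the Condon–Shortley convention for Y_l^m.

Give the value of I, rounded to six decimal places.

m-sum 0 ✓  L=12 even ✓  1≤5≤7 ✓
Π(2lᵢ+1) = 7×9×11 = 693
triangle coeff Δ(3,4,5) = 1/180180
Σ_t [0,2]: t=0:+1/576 t=1:−1/144 t=2:+1/576 = -1/288
(3j)²=20/1001 [(3 4 5; 0 0 0)], sign=+1
Σ_t [0,2]: t=0:+1/5760 t=1:−1/720 t=2:+1/2304 = -1/1280
(3j)²=27/1430 [(3 4 5; 1 2 -3)], sign=-1
⇒ 4πI² = 486/1859
I = (-1)√(486/1859/(4π)) = -0.14423595

-0.144236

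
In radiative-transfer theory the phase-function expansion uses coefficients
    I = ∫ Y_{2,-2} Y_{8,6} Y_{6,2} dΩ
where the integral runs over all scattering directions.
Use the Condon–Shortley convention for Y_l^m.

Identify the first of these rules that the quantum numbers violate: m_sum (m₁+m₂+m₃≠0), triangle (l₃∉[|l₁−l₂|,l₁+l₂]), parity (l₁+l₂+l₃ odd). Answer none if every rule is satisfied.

m_sum

m₁+m₂+m₃ = -2 + 6 + 2 = 6  ✗
triangle: |2−8|=6 ≤ l₃=6 ≤ 2+8=10
parity: l₁+l₂+l₃ = 16 is even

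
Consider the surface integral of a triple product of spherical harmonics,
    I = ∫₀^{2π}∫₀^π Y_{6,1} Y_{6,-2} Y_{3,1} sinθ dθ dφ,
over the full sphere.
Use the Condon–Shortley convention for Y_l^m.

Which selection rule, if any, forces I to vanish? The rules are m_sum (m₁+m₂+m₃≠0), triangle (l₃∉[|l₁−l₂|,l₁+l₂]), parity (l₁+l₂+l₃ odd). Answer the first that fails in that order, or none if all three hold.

parity

azimuthal sum: 1 − 2 + 1 = 0  ✓
0 ≤ 3 ≤ 12 (triangle on l)  ✓
L = 6 + 6 + 3 = 15 (odd)  ✗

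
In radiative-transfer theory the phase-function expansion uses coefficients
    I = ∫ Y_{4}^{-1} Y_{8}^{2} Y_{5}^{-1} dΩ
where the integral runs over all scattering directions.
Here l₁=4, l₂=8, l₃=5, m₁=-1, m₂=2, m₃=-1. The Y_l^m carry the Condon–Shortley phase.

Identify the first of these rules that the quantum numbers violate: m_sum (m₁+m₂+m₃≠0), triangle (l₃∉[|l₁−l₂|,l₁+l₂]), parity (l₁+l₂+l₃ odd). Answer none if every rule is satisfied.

m₁+m₂+m₃ = -1 + 2 − 1 = 0  ✓
triangle: |4−8|=4 ≤ l₃=5 ≤ 4+8=12  ✓
parity: l₁+l₂+l₃ = 17 is odd  ✗

parity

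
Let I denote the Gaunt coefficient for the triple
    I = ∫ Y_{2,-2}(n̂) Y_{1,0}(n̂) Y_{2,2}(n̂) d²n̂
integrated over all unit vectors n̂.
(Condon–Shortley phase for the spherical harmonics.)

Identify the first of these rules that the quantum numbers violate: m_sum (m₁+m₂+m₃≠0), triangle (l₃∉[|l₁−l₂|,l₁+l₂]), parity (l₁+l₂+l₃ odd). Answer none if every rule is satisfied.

parity

azimuthal sum: -2 + 0 + 2 = 0  ✓
1 ≤ 2 ≤ 3 (triangle on l)  ✓
L = 2 + 1 + 2 = 5 (odd)  ✗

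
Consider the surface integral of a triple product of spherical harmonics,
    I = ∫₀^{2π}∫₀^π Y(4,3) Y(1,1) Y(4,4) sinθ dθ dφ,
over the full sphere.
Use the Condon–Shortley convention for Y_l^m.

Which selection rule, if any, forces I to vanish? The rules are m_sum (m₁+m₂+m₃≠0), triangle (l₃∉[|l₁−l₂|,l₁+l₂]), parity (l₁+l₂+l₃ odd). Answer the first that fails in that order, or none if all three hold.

Σmᵢ = 8  ✗
l₃∈[|l₁−l₂|,l₁+l₂]=[3,5], have l₃=4
Σlᵢ = 9 ⇒ odd

m_sum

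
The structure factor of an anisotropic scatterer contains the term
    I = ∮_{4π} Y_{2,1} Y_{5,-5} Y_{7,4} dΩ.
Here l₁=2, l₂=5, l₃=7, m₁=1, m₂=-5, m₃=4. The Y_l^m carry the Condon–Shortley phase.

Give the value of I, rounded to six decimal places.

Checks pass: Σm=0; 14 even; l₃=7∈[3,7].
(2·2+1)(2·5+1)(2·7+1) = 825
Δ: 0! 4! 10! / 15! → 1/15015
sum: t=0:+1/57600 = 1/57600
3j²(2 5 7; 0 0 0) = Δ·Π!·Σ² = 21/715  (sign -1)
sum: t=0:+1/21772800 = 1/21772800
3j²(2 5 7; 1 -5 4) = Δ·Π!·Σ² = 1/1365  (sign -1)
combine: 4πI² = 825·21/715·1/1365 = 3/169
take √, sign +1: I = 0.03758481

0.037585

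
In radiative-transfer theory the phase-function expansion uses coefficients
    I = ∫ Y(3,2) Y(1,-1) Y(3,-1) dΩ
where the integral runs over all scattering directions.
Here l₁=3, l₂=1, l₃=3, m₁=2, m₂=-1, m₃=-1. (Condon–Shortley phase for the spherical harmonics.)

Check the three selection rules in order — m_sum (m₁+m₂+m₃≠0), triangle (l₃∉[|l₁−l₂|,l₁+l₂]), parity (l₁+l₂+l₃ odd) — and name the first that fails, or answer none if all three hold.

parity

Σmᵢ = 0  ✓
l₃∈[|l₁−l₂|,l₁+l₂]=[2,4], have l₃=3  ✓
Σlᵢ = 7 ⇒ odd  ✗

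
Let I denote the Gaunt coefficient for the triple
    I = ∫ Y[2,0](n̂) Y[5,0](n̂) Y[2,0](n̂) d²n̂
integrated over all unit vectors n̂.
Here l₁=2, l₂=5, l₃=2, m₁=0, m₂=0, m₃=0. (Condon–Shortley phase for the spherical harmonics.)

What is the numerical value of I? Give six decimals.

0.000000

triangle: need 3≤l₃≤7, have 2; I=0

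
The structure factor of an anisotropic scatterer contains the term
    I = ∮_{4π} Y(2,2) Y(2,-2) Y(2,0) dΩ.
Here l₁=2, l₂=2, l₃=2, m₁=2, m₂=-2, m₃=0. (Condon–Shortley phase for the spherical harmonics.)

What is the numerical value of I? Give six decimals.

m-sum 0 ✓  L=6 even ✓  0≤2≤4 ✓
Π(2lᵢ+1) = 5×5×5 = 125
triangle coeff Δ(2,2,2) = 1/630
Σ_t [0,2]: t=0:+1/8 t=1:−1/1 t=2:+1/8 = -3/4
(3j)²=2/35 [(2 2 2; 0 0 0)], sign=-1
Σ_t [0,0]: t=0:+1/8 = 1/8
(3j)²=2/35 [(2 2 2; 2 -2 0)], sign=+1
⇒ 4πI² = 20/49
I = (-1)√(20/49/(4π)) = -0.18022375

-0.180224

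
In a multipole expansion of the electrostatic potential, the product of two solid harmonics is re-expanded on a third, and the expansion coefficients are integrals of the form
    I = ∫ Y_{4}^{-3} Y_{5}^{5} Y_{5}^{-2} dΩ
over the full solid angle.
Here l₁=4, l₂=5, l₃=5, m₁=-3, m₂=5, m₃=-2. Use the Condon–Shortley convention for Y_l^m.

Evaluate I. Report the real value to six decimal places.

0.140629

m-sum 0 ✓  L=14 even ✓  1≤5≤9 ✓
Π(2lᵢ+1) = 9×11×11 = 1089
triangle coeff Δ(4,5,5) = 1/3153150
Σ_t [0,4]: t=0:+1/69120 t=1:−1/1728 t=2:+1/576 t=3:−1/1728 t=4:+1/69120 = 7/11520
(3j)²=2/143 [(4 5 5; 0 0 0)], sign=-1
Σ_t [4,4]: t=4:+1/103680 = 1/103680
(3j)²=7/429 [(4 5 5; -3 5 -2)], sign=-1
⇒ 4πI² = 42/169
I = (+1)√(42/169/(4π)) = 0.14062948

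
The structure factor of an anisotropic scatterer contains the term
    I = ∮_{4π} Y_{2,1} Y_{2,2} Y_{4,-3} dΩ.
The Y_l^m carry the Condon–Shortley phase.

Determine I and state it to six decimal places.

Checks pass: Σm=0; 8 even; l₃=4∈[0,4].
(2·2+1)(2·2+1)(2·4+1) = 225
Δ: 0! 4! 4! / 9! → 1/630
sum: t=0:+1/16 = 1/16
3j²(2 2 4; 0 0 0) = Δ·Π!·Σ² = 2/35  (sign +1)
sum: t=0:+1/144 = 1/144
3j²(2 2 4; 1 2 -3) = Δ·Π!·Σ² = 1/18  (sign -1)
combine: 4πI² = 225·2/35·1/18 = 5/7
take √, sign -1: I = -0.23841361

-0.238414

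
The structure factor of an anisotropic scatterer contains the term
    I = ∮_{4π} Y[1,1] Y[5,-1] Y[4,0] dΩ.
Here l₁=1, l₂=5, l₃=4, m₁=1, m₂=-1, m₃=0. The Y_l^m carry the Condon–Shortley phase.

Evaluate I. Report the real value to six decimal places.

Checks pass: Σm=0; 10 even; l₃=4∈[4,6].
(2·1+1)(2·5+1)(2·4+1) = 297
Δ: 2! 0! 8! / 11! → 1/495
sum: t=1:−1/576 = -1/576
3j²(1 5 4; 0 0 0) = Δ·Π!·Σ² = 5/99  (sign -1)
sum: t=0:+1/1152 = 1/1152
3j²(1 5 4; 1 -1 0) = Δ·Π!·Σ² = 1/33  (sign +1)
combine: 4πI² = 297·5/99·1/33 = 5/11
take √, sign -1: I = -0.19018827

-0.190188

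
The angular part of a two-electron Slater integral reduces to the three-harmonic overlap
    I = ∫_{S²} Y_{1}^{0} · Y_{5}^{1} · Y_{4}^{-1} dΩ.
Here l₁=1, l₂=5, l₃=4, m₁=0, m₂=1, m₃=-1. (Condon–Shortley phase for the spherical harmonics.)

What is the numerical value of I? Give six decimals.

Rules hold: Σm=0, L=10 even, 4≤4≤6.
N = 3·11·9 = 297
Δ = 2!·0!·8!/11! = 1/495
Racah Σ t=1..1: t=1:−1/576 = -1/576
⇒ 3j(1 5 4; 0 0 0)² = 5/99, sgn -1
Racah Σ t=1..1: t=1:−1/720 = -1/720
⇒ 3j(1 5 4; 0 1 -1)² = 8/165, sgn +1
4πI² = N·(3j₀)²·(3jₘ)² = 8/11
I = -1·√(0.727273/4π) = -0.24057125

-0.240571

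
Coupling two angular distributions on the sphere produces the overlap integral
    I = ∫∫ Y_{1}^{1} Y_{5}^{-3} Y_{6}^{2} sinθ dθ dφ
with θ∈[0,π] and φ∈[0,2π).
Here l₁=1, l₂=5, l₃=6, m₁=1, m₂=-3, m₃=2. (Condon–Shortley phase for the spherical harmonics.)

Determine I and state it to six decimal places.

0.100084

Checks pass: Σm=0; 12 even; l₃=6∈[4,6].
(2·1+1)(2·5+1)(2·6+1) = 429
Δ: 0! 2! 10! / 13! → 1/858
sum: t=0:+1/14400 = 1/14400
3j²(1 5 6; 0 0 0) = Δ·Π!·Σ² = 6/143  (sign +1)
sum: t=0:+1/161280 = 1/161280
3j²(1 5 6; 1 -3 2) = Δ·Π!·Σ² = 1/143  (sign +1)
combine: 4πI² = 429·6/143·1/143 = 18/143
take √, sign +1: I = 0.10008369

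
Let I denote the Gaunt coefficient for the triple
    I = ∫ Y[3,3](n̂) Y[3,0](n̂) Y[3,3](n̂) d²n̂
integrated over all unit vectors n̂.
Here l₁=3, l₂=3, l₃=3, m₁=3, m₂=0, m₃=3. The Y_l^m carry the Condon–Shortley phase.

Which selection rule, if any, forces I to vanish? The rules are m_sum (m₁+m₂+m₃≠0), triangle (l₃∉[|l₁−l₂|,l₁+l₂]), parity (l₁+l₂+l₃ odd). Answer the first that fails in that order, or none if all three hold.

m_sum

Σmᵢ = 6  ✗
l₃∈[|l₁−l₂|,l₁+l₂]=[0,6], have l₃=3
Σlᵢ = 9 ⇒ odd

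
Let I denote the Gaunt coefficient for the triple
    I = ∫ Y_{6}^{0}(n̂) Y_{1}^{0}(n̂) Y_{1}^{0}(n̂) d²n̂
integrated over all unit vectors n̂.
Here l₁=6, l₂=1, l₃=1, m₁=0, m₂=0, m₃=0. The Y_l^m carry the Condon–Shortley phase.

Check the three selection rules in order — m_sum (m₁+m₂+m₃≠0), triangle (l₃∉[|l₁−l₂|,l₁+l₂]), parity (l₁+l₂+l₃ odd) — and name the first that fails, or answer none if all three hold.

triangle

azimuthal sum: 0 + 0 + 0 = 0  ✓
5 ≤ 1 ≤ 7 (triangle on l)  ✗
L = 6 + 1 + 1 = 8 (even)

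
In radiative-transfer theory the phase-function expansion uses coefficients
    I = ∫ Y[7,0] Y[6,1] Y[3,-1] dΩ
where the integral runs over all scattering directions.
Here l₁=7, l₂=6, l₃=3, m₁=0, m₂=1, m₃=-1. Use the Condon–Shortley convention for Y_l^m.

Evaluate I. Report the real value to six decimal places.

Rules hold: Σm=0, L=16 even, 1≤3≤13.
N = 15·13·7 = 1365
Δ = 10!·4!·2!/17! = 1/2042040
Racah Σ t=4..6: t=4:+1/207360 t=5:−1/57600 t=6:+1/207360 = -1/129600
⇒ 3j(7 6 3; 0 0 0)² = 168/12155, sgn +1
Racah Σ t=5..7: t=5:−1/115200 t=6:+1/103680 t=7:−1/1451520 = 1/3628800
⇒ 3j(7 6 3; 0 1 -1)² = 1/36465, sgn +1
4πI² = N·(3j₀)²·(3jₘ)² = 1176/2272985
I = +1·√(0.000517381/4π) = 0.00641653

0.006417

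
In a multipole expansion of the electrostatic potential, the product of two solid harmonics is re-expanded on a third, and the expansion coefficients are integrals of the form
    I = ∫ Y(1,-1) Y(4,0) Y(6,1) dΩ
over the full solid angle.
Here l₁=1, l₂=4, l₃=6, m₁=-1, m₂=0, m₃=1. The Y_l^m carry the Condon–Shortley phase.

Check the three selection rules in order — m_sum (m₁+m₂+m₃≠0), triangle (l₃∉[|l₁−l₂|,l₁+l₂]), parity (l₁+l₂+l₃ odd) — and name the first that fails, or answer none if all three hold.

Σmᵢ = 0  ✓
l₃∈[|l₁−l₂|,l₁+l₂]=[3,5], have l₃=6  ✗
Σlᵢ = 11 ⇒ odd

triangle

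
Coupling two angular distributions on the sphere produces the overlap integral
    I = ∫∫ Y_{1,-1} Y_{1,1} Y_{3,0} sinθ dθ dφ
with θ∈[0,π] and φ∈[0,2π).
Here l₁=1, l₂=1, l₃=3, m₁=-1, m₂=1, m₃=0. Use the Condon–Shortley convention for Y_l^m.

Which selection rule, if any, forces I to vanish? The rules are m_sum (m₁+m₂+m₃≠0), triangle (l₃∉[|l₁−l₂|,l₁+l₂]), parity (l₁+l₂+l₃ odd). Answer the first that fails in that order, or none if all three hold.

Σmᵢ = 0  ✓
l₃∈[|l₁−l₂|,l₁+l₂]=[0,2], have l₃=3  ✗
Σlᵢ = 5 ⇒ odd

triangle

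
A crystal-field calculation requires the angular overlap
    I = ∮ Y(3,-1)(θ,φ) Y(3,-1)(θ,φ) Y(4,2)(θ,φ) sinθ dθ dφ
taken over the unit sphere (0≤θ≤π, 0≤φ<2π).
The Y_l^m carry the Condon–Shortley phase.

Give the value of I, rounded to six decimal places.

0.162193

m-sum 0 ✓  L=10 even ✓  0≤4≤6 ✓
Π(2lᵢ+1) = 7×7×9 = 441
triangle coeff Δ(3,3,4) = 1/34650
Σ_t [0,2]: t=0:+1/72 t=1:−1/16 t=2:+1/72 = -5/144
(3j)²=2/77 [(3 3 4; 0 0 0)], sign=-1
Σ_t [0,2]: t=0:+1/192 t=1:−1/36 t=2:+1/192 = -5/288
(3j)²=20/693 [(3 3 4; -1 -1 2)], sign=-1
⇒ 4πI² = 40/121
I = (+1)√(40/121/(4π)) = 0.16219310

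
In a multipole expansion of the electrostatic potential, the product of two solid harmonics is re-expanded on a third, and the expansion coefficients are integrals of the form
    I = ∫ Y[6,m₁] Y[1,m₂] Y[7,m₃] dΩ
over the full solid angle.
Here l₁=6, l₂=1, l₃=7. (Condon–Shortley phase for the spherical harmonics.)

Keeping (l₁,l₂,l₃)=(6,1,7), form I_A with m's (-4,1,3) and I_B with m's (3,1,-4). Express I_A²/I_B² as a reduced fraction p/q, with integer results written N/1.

Same 6,1,7: normalisation and zero-m 3j drop out of the ratio.
A: Δ: 0! 12! 2! / 15! → 1/1365; sum: t=0:+1/14515200 = 1/14515200; 3j²(6 1 7; -4 1 3) = Δ·Π!·Σ² = 2/455  (sign +1)
B: Δ: 0! 12! 2! / 15! → 1/1365; sum: t=0:+1/4354560 = 1/4354560; 3j²(6 1 7; 3 1 -4) = Δ·Π!·Σ² = 11/273  (sign -1)
I_A²/I_B² = (2/455)/(11/273) = 6/55

6/55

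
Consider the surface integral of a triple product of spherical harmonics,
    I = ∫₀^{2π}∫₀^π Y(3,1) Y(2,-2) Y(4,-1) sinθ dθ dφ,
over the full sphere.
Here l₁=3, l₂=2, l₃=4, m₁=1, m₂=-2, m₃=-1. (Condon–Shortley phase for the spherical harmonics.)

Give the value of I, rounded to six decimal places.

1 − 2 − 1 = -2 ≠ 0: azimuthal integral kills it; I = 0

0.000000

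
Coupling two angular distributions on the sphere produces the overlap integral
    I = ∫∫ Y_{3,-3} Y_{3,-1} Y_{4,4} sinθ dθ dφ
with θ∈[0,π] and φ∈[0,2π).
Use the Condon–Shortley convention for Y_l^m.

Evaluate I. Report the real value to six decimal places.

Rules hold: Σm=0, L=10 even, 0≤4≤6.
N = 7·7·9 = 441
Δ = 2!·4!·4!/11! = 1/34650
Racah Σ t=0..2: t=0:+1/72 t=1:−1/16 t=2:+1/72 = -5/144
⇒ 3j(3 3 4; 0 0 0)² = 2/77, sgn -1
Racah Σ t=2..2: t=2:+1/1152 = 1/1152
⇒ 3j(3 3 4; -3 -1 4)² = 1/33, sgn +1
4πI² = N·(3j₀)²·(3jₘ)² = 42/121
I = -1·√(0.347107/4π) = -0.16619847

-0.166198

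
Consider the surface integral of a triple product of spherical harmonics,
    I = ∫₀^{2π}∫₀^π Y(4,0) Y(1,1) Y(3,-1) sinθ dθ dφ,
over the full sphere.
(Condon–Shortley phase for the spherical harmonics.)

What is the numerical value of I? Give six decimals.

0.150786

m-sum 0 ✓  L=8 even ✓  3≤3≤5 ✓
Π(2lᵢ+1) = 9×3×7 = 189
triangle coeff Δ(4,1,3) = 1/252
Σ_t [1,1]: t=1:−1/36 = -1/36
(3j)²=4/63 [(4 1 3; 0 0 0)], sign=+1
Σ_t [2,2]: t=2:+1/96 = 1/96
(3j)²=1/42 [(4 1 3; 0 1 -1)], sign=+1
⇒ 4πI² = 2/7
I = (+1)√(2/7/(4π)) = 0.15078601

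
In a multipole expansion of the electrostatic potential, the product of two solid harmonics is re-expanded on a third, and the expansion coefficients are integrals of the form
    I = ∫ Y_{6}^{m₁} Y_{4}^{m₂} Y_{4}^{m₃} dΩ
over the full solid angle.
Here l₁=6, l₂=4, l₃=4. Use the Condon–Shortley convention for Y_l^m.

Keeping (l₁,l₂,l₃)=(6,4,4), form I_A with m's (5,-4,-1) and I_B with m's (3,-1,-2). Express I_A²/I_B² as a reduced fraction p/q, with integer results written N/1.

Shared (l₁,l₂,l₃)=(6,4,4): N and (l;000)² cancel in I_A²/I_B².
A: Δ = 6!·6!·2!/15! = 1/1261260; Racah Σ t=0..0: t=0:+1/172800 = 1/172800; ⇒ 3j(6 4 4; 5 -4 -1)² = 2/65, sgn -1
B: Δ = 6!·6!·2!/15! = 1/1261260; Racah Σ t=1..3: t=1:−1/11520 t=2:+1/5760 t=3:−1/51840 = 7/103680; ⇒ 3j(6 4 4; 3 -1 -2)² = 7/858, sgn +1
I_A²/I_B² = (2/65)/(7/858) = 132/35

132/35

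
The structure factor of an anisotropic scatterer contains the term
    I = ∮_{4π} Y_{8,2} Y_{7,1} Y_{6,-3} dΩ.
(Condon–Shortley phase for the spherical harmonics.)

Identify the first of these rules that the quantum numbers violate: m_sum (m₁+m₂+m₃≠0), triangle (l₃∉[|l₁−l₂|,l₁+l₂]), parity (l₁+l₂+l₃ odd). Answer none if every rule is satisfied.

parity

Σmᵢ = 0  ✓
l₃∈[|l₁−l₂|,l₁+l₂]=[1,15], have l₃=6  ✓
Σlᵢ = 21 ⇒ odd  ✗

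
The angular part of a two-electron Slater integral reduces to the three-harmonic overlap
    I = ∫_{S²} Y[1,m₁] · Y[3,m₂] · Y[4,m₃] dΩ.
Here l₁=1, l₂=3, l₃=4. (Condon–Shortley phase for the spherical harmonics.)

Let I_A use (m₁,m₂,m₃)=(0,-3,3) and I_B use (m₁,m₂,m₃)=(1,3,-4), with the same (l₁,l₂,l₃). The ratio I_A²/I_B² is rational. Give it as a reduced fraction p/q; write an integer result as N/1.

l's match ⇒ only the (l;m) 3-j factors differ between A and B.
A: triangle coeff Δ(1,3,4) = 1/252; Σ_t [0,0]: t=0:+1/720 = 1/720; (3j)²=1/36 [(1 3 4; 0 -3 3)], sign=-1
B: triangle coeff Δ(1,3,4) = 1/252; Σ_t [0,0]: t=0:+1/1440 = 1/1440; (3j)²=1/9 [(1 3 4; 1 3 -4)], sign=+1
I_A²/I_B² = (1/36)/(1/9) = 1/4

1/4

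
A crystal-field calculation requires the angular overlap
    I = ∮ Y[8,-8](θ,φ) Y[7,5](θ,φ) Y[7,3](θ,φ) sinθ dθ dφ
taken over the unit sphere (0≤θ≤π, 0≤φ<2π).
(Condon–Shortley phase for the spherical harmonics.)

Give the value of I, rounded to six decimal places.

-0.154479

m-sum 0 ✓  L=22 even ✓  1≤7≤15 ✓
Π(2lᵢ+1) = 17×15×15 = 3825
triangle coeff Δ(8,7,7) = 1/22086194130
Σ_t [1,7]: t=1:−1/18289152000 t=2:+1/248832000 t=3:−1/24883200 t=4:+1/11943936 t=5:−1/24883200 t=6:+1/248832000 t=7:−1/18289152000 = 11/975421440
(3j)²=1750/289731 [(8 7 7; 0 0 0)], sign=-1
Σ_t [8,8]: t=8:+1/78033715200 = 1/78033715200
(3j)²=675/52003 [(8 7 7; -8 5 3)], sign=+1
⇒ 4πI² = 12656250/42204149
I = (-1)√(12656250/42204149/(4π)) = -0.15447920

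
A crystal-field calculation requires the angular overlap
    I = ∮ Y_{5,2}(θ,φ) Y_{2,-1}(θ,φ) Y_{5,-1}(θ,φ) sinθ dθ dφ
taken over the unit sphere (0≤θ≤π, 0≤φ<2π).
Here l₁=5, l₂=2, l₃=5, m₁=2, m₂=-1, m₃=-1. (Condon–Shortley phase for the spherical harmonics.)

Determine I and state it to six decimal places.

Rules hold: Σm=0, L=12 even, 3≤5≤7.
N = 11·5·11 = 605
Δ = 2!·8!·2!/13! = 1/38610
Racah Σ t=0..2: t=0:+1/2880 t=1:−1/576 t=2:+1/2880 = -1/960
⇒ 3j(5 2 5; 0 0 0)² = 10/429, sgn +1
Racah Σ t=0..1: t=0:+1/1440 t=1:−1/2880 = 1/2880
⇒ 3j(5 2 5; 2 -1 -1)² = 7/715, sgn +1
4πI² = N·(3j₀)²·(3jₘ)² = 70/507
I = +1·√(0.138067/4π) = 0.10481902

0.104819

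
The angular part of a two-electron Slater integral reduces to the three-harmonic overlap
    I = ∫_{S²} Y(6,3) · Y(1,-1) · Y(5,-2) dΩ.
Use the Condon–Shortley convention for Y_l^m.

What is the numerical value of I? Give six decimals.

Rules hold: Σm=0, L=12 even, 5≤5≤7.
N = 13·3·11 = 429
Δ = 2!·10!·0!/13! = 1/858
Racah Σ t=1..1: t=1:−1/14400 = -1/14400
⇒ 3j(6 1 5; 0 0 0)² = 6/143, sgn +1
Racah Σ t=0..0: t=0:+1/60480 = 1/60480
⇒ 3j(6 1 5; 3 -1 -2)² = 6/143, sgn -1
4πI² = N·(3j₀)²·(3jₘ)² = 108/143
I = -1·√(0.755245/4π) = -0.24515397

-0.245154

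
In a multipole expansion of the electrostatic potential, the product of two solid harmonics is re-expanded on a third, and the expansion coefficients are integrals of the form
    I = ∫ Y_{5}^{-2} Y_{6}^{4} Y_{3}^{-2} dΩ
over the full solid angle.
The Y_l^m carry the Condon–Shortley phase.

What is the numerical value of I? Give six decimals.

Rules hold: Σm=0, L=14 even, 1≤3≤11.
N = 11·13·7 = 1001
Δ = 8!·2!·4!/15! = 1/675675
Racah Σ t=3..5: t=3:−1/8640 t=4:+1/2304 t=5:−1/8640 = 7/34560
⇒ 3j(5 6 3; 0 0 0)² = 7/429, sgn -1
Racah Σ t=6..7: t=6:+1/34560 t=7:−1/60480 = 1/80640
⇒ 3j(5 6 3; -2 4 -2)² = 6/1001, sgn -1
4πI² = N·(3j₀)²·(3jₘ)² = 14/143
I = +1·√(0.0979021/4π) = 0.08826552

0.088266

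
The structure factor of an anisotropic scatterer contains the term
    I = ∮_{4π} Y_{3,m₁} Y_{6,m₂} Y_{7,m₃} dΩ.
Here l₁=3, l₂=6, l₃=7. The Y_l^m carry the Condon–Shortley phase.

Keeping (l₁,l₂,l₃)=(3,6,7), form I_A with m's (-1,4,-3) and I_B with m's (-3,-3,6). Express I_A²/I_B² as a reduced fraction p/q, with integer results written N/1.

Same 3,6,7: normalisation and zero-m 3j drop out of the ratio.
A: Δ: 2! 4! 10! / 17! → 1/2042040; sum: t=0:+1/174182400 t=1:−1/2177280 t=2:+1/645120 = 191/174182400; 3j²(3 6 7; -1 4 -3) = Δ·Π!·Σ² = 36481/2042040  (sign +1)
B: Δ: 2! 4! 10! / 17! → 1/2042040; sum: t=2:+1/17418240 = 1/17418240; 3j²(3 6 7; -3 -3 6) = Δ·Π!·Σ² = 15/952  (sign -1)
I_A²/I_B² = (36481/2042040)/(15/952) = 36481/32175

36481/32175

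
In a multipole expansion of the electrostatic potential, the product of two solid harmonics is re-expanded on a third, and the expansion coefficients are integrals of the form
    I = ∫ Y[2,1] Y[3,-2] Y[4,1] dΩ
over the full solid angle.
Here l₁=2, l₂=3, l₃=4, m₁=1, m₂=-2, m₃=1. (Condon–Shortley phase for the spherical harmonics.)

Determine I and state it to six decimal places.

L=9 odd ⇒ parity kills the (l;000) factor ⇒ I = 0

0.000000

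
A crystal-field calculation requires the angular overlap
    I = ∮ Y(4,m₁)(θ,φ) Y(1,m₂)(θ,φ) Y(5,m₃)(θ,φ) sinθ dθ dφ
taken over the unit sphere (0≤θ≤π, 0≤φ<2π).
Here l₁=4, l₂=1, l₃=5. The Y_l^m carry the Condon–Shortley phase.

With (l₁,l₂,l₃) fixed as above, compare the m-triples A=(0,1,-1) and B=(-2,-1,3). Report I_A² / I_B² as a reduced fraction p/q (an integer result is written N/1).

Same 4,1,5: normalisation and zero-m 3j drop out of the ratio.
A: Δ: 0! 8! 2! / 11! → 1/495; sum: t=0:+1/1152 = 1/1152; 3j²(4 1 5; 0 1 -1) = Δ·Π!·Σ² = 1/33  (sign +1)
B: Δ: 0! 8! 2! / 11! → 1/495; sum: t=0:+1/2880 = 1/2880; 3j²(4 1 5; -2 -1 3) = Δ·Π!·Σ² = 28/495  (sign +1)
I_A²/I_B² = (1/33)/(28/495) = 15/28

15/28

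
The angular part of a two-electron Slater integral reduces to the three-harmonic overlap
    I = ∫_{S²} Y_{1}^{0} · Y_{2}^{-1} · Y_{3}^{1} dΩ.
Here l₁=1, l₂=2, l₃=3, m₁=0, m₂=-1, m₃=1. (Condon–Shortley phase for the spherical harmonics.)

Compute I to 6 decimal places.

m-sum 0 ✓  L=6 even ✓  1≤3≤3 ✓
Π(2lᵢ+1) = 3×5×7 = 105
triangle coeff Δ(1,2,3) = 1/105
Σ_t [0,0]: t=0:+1/4 = 1/4
(3j)²=3/35 [(1 2 3; 0 0 0)], sign=-1
Σ_t [0,0]: t=0:+1/6 = 1/6
(3j)²=8/105 [(1 2 3; 0 -1 1)], sign=+1
⇒ 4πI² = 24/35
I = (-1)√(24/35/(4π)) = -0.23359668

-0.233597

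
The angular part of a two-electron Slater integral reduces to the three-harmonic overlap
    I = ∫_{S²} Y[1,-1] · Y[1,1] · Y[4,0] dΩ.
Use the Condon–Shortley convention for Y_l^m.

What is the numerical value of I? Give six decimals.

|1−1|≤4≤1+1 violated ⇒ I = 0

0.000000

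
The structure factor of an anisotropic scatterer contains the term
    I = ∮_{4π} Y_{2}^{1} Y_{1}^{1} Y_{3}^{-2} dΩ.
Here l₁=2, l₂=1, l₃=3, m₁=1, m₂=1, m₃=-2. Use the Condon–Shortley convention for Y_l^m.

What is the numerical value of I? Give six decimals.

m-sum 0 ✓  L=6 even ✓  1≤3≤3 ✓
Π(2lᵢ+1) = 5×3×7 = 105
triangle coeff Δ(2,1,3) = 1/105
Σ_t [0,0]: t=0:+1/4 = 1/4
(3j)²=3/35 [(2 1 3; 0 0 0)], sign=-1
Σ_t [0,0]: t=0:+1/12 = 1/12
(3j)²=2/21 [(2 1 3; 1 1 -2)], sign=-1
⇒ 4πI² = 6/7
I = (+1)√(6/7/(4π)) = 0.26116903

0.261169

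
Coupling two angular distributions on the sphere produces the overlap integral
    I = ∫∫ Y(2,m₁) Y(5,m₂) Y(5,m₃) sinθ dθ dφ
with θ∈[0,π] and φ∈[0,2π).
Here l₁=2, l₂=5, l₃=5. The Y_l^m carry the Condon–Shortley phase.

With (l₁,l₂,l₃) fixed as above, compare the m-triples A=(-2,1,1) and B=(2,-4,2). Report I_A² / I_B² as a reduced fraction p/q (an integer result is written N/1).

Shared (l₁,l₂,l₃)=(2,5,5): N and (l;000)² cancel in I_A²/I_B².
A: Δ = 2!·2!·8!/13! = 1/38610; Racah Σ t=2..2: t=2:+1/2304 = 1/2304; ⇒ 3j(2 5 5; -2 1 1)² = 5/143, sgn +1
B: Δ = 2!·2!·8!/13! = 1/38610; Racah Σ t=0..0: t=0:+1/20160 = 1/20160; ⇒ 3j(2 5 5; 2 -4 2)² = 12/715, sgn -1
I_A²/I_B² = (5/143)/(12/715) = 25/12

25/12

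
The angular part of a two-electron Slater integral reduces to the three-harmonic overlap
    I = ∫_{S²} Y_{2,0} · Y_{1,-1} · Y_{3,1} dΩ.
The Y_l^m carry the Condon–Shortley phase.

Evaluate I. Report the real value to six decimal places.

-0.202301

m-sum 0 ✓  L=6 even ✓  1≤3≤3 ✓
Π(2lᵢ+1) = 5×3×7 = 105
triangle coeff Δ(2,1,3) = 1/105
Σ_t [0,0]: t=0:+1/4 = 1/4
(3j)²=3/35 [(2 1 3; 0 0 0)], sign=-1
Σ_t [0,0]: t=0:+1/8 = 1/8
(3j)²=2/35 [(2 1 3; 0 -1 1)], sign=+1
⇒ 4πI² = 18/35
I = (-1)√(18/35/(4π)) = -0.20230066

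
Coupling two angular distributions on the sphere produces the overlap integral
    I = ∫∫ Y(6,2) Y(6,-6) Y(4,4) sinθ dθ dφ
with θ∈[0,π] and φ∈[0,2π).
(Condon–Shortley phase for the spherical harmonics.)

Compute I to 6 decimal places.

Rules hold: Σm=0, L=16 even, 0≤4≤12.
N = 13·13·9 = 1521
Δ = 8!·4!·4!/17! = 1/15315300
Racah Σ t=2..6: t=2:+1/829440 t=3:−1/25920 t=4:+1/9216 t=5:−1/25920 t=6:+1/829440 = 7/207360
⇒ 3j(6 6 4; 0 0 0)² = 28/2431, sgn +1
Racah Σ t=0..0: t=0:+1/23224320 = 1/23224320
⇒ 3j(6 6 4; 2 -6 4)² = 1/442, sgn +1
4πI² = N·(3j₀)²·(3jₘ)² = 126/3179
I = +1·√(0.0396351/4π) = 0.05616103

0.056161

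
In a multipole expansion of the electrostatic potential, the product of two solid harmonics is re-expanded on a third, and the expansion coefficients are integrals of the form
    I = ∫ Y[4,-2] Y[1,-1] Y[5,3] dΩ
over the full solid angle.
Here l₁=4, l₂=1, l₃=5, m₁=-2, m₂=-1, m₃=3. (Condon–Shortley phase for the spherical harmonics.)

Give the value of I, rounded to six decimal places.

Rules hold: Σm=0, L=10 even, 3≤5≤5.
N = 9·3·11 = 297
Δ = 0!·8!·2!/11! = 1/495
Racah Σ t=0..0: t=0:+1/576 = 1/576
⇒ 3j(4 1 5; 0 0 0)² = 5/99, sgn -1
Racah Σ t=0..0: t=0:+1/2880 = 1/2880
⇒ 3j(4 1 5; -2 -1 3)² = 28/495, sgn +1
4πI² = N·(3j₀)²·(3jₘ)² = 28/33
I = -1·√(0.848485/4π) = -0.25984664

-0.259847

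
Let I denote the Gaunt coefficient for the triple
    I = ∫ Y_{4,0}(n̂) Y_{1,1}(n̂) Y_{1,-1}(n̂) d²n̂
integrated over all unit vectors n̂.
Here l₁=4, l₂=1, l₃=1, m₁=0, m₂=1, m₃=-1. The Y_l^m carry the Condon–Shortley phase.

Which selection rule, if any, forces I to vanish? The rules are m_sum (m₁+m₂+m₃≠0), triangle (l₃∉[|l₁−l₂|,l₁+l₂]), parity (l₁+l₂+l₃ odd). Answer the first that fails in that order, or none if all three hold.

triangle

azimuthal sum: 0 + 1 − 1 = 0  ✓
3 ≤ 1 ≤ 5 (triangle on l)  ✗
L = 4 + 1 + 1 = 6 (even)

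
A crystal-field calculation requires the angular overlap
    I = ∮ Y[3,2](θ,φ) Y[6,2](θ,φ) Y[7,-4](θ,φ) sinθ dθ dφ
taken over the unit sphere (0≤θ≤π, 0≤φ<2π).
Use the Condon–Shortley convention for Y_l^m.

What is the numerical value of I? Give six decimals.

0.049256

Checks pass: Σm=0; 16 even; l₃=7∈[3,9].
(2·3+1)(2·6+1)(2·7+1) = 1365
Δ: 2! 4! 10! / 17! → 1/2042040
sum: t=0:+1/207360 t=1:−1/57600 t=2:+1/207360 = -1/129600
3j²(3 6 7; 0 0 0) = Δ·Π!·Σ² = 168/12155  (sign +1)
sum: t=0:+1/967680 t=1:−1/725760 = -1/2903040
3j²(3 6 7; 2 2 -4) = Δ·Π!·Σ² = 5/3094  (sign +1)
combine: 4πI² = 1365·168/12155·5/3094 = 1260/41327
take √, sign +1: I = 0.04925648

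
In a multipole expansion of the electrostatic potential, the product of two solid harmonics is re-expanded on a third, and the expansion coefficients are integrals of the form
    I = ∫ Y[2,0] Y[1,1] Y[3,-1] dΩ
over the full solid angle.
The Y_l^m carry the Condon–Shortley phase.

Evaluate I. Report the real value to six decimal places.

Rules hold: Σm=0, L=6 even, 1≤3≤3.
N = 5·3·7 = 105
Δ = 0!·4!·2!/7! = 1/105
Racah Σ t=0..0: t=0:+1/4 = 1/4
⇒ 3j(2 1 3; 0 0 0)² = 3/35, sgn -1
Racah Σ t=0..0: t=0:+1/8 = 1/8
⇒ 3j(2 1 3; 0 1 -1)² = 2/35, sgn +1
4πI² = N·(3j₀)²·(3jₘ)² = 18/35
I = -1·√(0.514286/4π) = -0.20230066

-0.202301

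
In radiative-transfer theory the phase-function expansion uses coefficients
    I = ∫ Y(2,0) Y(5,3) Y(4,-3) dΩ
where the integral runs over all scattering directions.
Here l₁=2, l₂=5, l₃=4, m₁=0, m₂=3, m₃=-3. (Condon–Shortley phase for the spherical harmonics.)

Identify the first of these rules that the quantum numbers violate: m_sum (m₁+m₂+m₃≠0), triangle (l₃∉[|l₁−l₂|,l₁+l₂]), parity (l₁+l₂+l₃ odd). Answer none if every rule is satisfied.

parity

m₁+m₂+m₃ = 0 + 3 − 3 = 0  ✓
triangle: |2−5|=3 ≤ l₃=4 ≤ 2+5=7  ✓
parity: l₁+l₂+l₃ = 11 is odd  ✗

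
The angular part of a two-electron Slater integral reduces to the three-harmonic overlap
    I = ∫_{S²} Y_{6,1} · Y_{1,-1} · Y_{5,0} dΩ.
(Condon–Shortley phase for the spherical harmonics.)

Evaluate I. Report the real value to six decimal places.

-0.187239

Rules hold: Σm=0, L=12 even, 5≤5≤7.
N = 13·3·11 = 429
Δ = 2!·10!·0!/13! = 1/858
Racah Σ t=1..1: t=1:−1/14400 = -1/14400
⇒ 3j(6 1 5; 0 0 0)² = 6/143, sgn +1
Racah Σ t=0..0: t=0:+1/28800 = 1/28800
⇒ 3j(6 1 5; 1 -1 0)² = 7/286, sgn -1
4πI² = N·(3j₀)²·(3jₘ)² = 63/143
I = -1·√(0.440559/4π) = -0.18723944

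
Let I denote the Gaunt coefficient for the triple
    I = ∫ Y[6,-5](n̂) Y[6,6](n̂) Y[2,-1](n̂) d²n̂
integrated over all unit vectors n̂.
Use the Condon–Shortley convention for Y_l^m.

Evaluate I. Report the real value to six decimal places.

Rules hold: Σm=0, L=14 even, 0≤2≤12.
N = 13·13·5 = 845
Δ = 10!·2!·2!/15! = 1/90090
Racah Σ t=4..6: t=4:+1/69120 t=5:−1/14400 t=6:+1/69120 = -7/172800
⇒ 3j(6 6 2; 0 0 0)² = 14/715, sgn -1
Racah Σ t=10..10: t=10:+1/7257600 = 1/7257600
⇒ 3j(6 6 2; -5 6 -1)² = 11/455, sgn -1
4πI² = N·(3j₀)²·(3jₘ)² = 2/5
I = +1·√(0.4/4π) = 0.17841241

0.178412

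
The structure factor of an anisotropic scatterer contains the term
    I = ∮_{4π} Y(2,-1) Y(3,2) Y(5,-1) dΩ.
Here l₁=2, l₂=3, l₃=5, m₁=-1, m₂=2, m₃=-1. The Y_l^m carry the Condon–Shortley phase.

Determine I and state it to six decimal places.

m-sum 0 ✓  L=10 even ✓  1≤5≤5 ✓
Π(2lᵢ+1) = 5×7×11 = 385
triangle coeff Δ(2,3,5) = 1/2310
Σ_t [0,0]: t=0:+1/144 = 1/144
(3j)²=10/231 [(2 3 5; 0 0 0)], sign=-1
Σ_t [0,0]: t=0:+1/720 = 1/720
(3j)²=4/385 [(2 3 5; -1 2 -1)], sign=+1
⇒ 4πI² = 40/231
I = (-1)√(40/231/(4π)) = -0.11738675

-0.117387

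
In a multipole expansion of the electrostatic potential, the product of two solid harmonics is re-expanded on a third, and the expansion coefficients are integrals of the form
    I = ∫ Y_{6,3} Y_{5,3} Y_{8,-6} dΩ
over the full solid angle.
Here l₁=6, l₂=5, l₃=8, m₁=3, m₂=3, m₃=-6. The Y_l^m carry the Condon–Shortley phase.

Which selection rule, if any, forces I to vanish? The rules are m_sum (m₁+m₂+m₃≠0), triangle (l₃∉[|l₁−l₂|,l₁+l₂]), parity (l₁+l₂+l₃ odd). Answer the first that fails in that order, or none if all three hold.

m₁+m₂+m₃ = 3 + 3 − 6 = 0  ✓
triangle: |6−5|=1 ≤ l₃=8 ≤ 6+5=11  ✓
parity: l₁+l₂+l₃ = 19 is odd  ✗

parity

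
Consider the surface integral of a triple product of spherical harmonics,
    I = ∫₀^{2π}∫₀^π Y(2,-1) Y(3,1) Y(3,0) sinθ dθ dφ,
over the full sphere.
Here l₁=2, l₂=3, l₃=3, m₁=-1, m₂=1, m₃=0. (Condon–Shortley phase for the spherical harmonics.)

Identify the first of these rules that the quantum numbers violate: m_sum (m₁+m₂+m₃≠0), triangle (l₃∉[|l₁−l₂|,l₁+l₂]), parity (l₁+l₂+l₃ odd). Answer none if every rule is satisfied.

none

m₁+m₂+m₃ = -1 + 1 + 0 = 0  ✓
triangle: |2−3|=1 ≤ l₃=3 ≤ 2+3=5  ✓
parity: l₁+l₂+l₃ = 8 is even  ✓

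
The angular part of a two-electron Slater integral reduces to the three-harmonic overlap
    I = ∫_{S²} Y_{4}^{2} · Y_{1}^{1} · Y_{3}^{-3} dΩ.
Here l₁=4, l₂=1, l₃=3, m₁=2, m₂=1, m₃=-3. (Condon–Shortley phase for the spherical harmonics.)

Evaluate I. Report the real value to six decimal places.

Rules hold: Σm=0, L=8 even, 3≤3≤5.
N = 9·3·7 = 189
Δ = 2!·6!·0!/9! = 1/252
Racah Σ t=1..1: t=1:−1/36 = -1/36
⇒ 3j(4 1 3; 0 0 0)² = 4/63, sgn +1
Racah Σ t=2..2: t=2:+1/1440 = 1/1440
⇒ 3j(4 1 3; 2 1 -3)² = 1/252, sgn +1
4πI² = N·(3j₀)²·(3jₘ)² = 1/21
I = +1·√(0.047619/4π) = 0.06155813

0.061558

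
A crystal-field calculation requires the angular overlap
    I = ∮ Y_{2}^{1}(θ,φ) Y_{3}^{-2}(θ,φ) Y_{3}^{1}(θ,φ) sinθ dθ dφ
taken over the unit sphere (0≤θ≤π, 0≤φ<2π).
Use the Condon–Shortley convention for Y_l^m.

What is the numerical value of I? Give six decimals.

0.162868

Checks pass: Σm=0; 8 even; l₃=3∈[1,5].
(2·2+1)(2·3+1)(2·3+1) = 245
Δ: 2! 2! 4! / 9! → 1/3780
sum: t=0:+1/24 t=1:−1/4 t=2:+1/24 = -1/6
3j²(2 3 3; 0 0 0) = Δ·Π!·Σ² = 4/105  (sign +1)
sum: t=0:+1/12 t=1:−1/48 = 1/16
3j²(2 3 3; 1 -2 1) = Δ·Π!·Σ² = 1/28  (sign +1)
combine: 4πI² = 245·4/105·1/28 = 1/3
take √, sign +1: I = 0.16286750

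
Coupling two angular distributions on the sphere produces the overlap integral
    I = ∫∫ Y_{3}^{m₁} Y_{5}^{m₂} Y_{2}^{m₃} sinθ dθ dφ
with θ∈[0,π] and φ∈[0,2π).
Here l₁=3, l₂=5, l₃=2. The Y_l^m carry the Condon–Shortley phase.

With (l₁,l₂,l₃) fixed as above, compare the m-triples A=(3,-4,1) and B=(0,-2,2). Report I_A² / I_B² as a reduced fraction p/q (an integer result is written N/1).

Same 3,5,2: normalisation and zero-m 3j drop out of the ratio.
A: Δ: 6! 0! 4! / 11! → 1/2310; sum: t=0:+1/4320 = 1/4320; 3j²(3 5 2; 3 -4 1) = Δ·Π!·Σ² = 2/55  (sign -1)
B: Δ: 6! 0! 4! / 11! → 1/2310; sum: t=3:−1/864 = -1/864; 3j²(3 5 2; 0 -2 2) = Δ·Π!·Σ² = 1/66  (sign -1)
I_A²/I_B² = (2/55)/(1/66) = 12/5

12/5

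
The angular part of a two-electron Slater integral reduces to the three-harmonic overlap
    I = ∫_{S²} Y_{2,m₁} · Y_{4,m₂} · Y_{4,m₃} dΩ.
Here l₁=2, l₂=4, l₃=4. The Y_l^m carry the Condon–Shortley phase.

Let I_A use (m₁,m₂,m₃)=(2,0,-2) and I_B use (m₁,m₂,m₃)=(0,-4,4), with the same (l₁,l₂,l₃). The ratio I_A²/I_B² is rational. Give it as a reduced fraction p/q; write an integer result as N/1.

Shared (l₁,l₂,l₃)=(2,4,4): N and (l;000)² cancel in I_A²/I_B².
A: Δ = 2!·2!·6!/11! = 1/13860; Racah Σ t=0..0: t=0:+1/192 = 1/192; ⇒ 3j(2 4 4; 2 0 -2)² = 3/77, sgn +1
B: Δ = 2!·2!·6!/11! = 1/13860; Racah Σ t=0..0: t=0:+1/2880 = 1/2880; ⇒ 3j(2 4 4; 0 -4 4)² = 28/495, sgn +1
I_A²/I_B² = (3/77)/(28/495) = 135/196

135/196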